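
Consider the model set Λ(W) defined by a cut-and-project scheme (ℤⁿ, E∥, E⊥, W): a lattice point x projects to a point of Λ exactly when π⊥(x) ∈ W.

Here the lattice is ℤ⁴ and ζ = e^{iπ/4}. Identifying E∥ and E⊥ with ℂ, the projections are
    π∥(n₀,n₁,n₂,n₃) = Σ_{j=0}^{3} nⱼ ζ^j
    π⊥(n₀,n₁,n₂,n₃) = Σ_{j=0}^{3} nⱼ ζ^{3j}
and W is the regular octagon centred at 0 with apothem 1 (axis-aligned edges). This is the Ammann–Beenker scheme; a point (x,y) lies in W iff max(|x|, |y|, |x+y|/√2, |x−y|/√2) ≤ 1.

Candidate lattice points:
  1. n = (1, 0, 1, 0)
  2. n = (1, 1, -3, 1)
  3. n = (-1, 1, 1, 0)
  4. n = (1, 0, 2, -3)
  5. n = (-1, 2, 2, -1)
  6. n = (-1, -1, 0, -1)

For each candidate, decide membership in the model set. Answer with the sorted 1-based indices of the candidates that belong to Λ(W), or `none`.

With ζ = e^{iπ/4} the internal vectors are ζ^0,ζ^3,ζ^6,ζ^9.
#1 (1, 0, 1, 0): internal (1.0000, -1.0000); octagon support 1.4142 vs apothem 1 → ∉ W
#2 (1, 1, -3, 1): internal (1.0000, 4.4142); octagon support 4.4142 vs apothem 1 → ∉ W
#3 (-1, 1, 1, 0): internal (-1.7071, -0.2929); octagon support 1.7071 vs apothem 1 → ∉ W
#4 (1, 0, 2, -3): internal (-1.1213, -4.1213); octagon support 4.1213 vs apothem 1 → ∉ W
#5 (-1, 2, 2, -1): internal (-3.1213, -1.2929); octagon support 3.1213 vs apothem 1 → ∉ W
#6 (-1, -1, 0, -1): internal (-1.0000, -1.4142); octagon support 1.7071 vs apothem 1 → ∉ W

none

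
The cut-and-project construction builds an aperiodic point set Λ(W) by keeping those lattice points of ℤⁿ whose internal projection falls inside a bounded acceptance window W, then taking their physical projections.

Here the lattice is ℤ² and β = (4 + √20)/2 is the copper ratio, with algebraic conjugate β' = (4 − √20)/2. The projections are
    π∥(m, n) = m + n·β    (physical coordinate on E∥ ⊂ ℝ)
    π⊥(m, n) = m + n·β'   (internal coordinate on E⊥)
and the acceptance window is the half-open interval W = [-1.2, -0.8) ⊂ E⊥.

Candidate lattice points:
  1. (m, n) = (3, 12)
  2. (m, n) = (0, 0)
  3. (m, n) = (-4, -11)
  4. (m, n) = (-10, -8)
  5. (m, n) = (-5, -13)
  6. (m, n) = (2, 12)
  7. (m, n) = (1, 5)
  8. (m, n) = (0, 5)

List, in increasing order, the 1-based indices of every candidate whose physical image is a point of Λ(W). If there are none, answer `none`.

Compute β' = (4−√20)/2 = -0.23607, so π⊥(m,n) = m -0.23607·n.
candidate 1: (m,n)=(3,12) → π∥ = 3+12·β ≈ 53.83282, π⊥ = 3+12·β' ≈ 0.16718 ∉ [-1.2, -0.8) ⇒ out
candidate 2: (m,n)=(0,0) → π∥ = 0+0·β ≈ 0.00000, π⊥ = 0+0·β' ≈ 0.00000 ∉ [-1.2, -0.8) ⇒ out
candidate 3: (m,n)=(-4,-11) → π∥ = -4-11·β ≈ -50.59675, π⊥ = -4-11·β' ≈ -1.40325 ∉ [-1.2, -0.8) ⇒ out
candidate 4: (m,n)=(-10,-8) → π∥ = -10-8·β ≈ -43.88854, π⊥ = -10-8·β' ≈ -8.11146 ∉ [-1.2, -0.8) ⇒ out
candidate 5: (m,n)=(-5,-13) → π∥ = -5-13·β ≈ -60.06888, π⊥ = -5-13·β' ≈ -1.93112 ∉ [-1.2, -0.8) ⇒ out
candidate 6: (m,n)=(2,12) → π∥ = 2+12·β ≈ 52.83282, π⊥ = 2+12·β' ≈ -0.83282 ∈ [-1.2, -0.8) ⇒ IN Λ
candidate 7: (m,n)=(1,5) → π∥ = 1+5·β ≈ 22.18034, π⊥ = 1+5·β' ≈ -0.18034 ∉ [-1.2, -0.8) ⇒ out
candidate 8: (m,n)=(0,5) → π∥ = 0+5·β ≈ 21.18034, π⊥ = 0+5·β' ≈ -1.18034 ∈ [-1.2, -0.8) ⇒ IN Λ

6, 8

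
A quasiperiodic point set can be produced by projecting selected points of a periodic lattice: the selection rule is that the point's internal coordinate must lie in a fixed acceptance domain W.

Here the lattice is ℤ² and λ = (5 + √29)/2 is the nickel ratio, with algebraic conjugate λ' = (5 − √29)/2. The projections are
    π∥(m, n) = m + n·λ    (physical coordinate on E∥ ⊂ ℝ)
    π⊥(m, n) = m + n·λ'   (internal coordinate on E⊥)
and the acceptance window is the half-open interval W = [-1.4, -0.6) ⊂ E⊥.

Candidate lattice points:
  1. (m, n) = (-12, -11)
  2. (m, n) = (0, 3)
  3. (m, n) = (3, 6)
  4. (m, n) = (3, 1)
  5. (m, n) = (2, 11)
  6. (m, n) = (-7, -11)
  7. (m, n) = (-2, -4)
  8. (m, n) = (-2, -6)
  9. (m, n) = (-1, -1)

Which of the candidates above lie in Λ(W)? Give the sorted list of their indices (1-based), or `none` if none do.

7, 8, 9

λ' = (5−√29)/2 ≈ -0.19258.
[1] lift (-12,-11): star map gives -9.88159; window check -1.4 ≤ -9.88159 < -0.6 is false → out
[2] lift (0,3): star map gives -0.57775; window check -1.4 ≤ -0.57775 < -0.6 is false → out
[3] lift (3,6): star map gives 1.84451; window check -1.4 ≤ 1.84451 < -0.6 is false → out
[4] lift (3,1): star map gives 2.80742; window check -1.4 ≤ 2.80742 < -0.6 is false → out
[5] lift (2,11): star map gives -0.11841; window check -1.4 ≤ -0.11841 < -0.6 is false → out
[6] lift (-7,-11): star map gives -4.88159; window check -1.4 ≤ -4.88159 < -0.6 is false → out
[7] lift (-2,-4): star map gives -1.22967; window check -1.4 ≤ -1.22967 < -0.6 is true → IN Λ
[8] lift (-2,-6): star map gives -0.84451; window check -1.4 ≤ -0.84451 < -0.6 is true → IN Λ
[9] lift (-1,-1): star map gives -0.80742; window check -1.4 ≤ -0.80742 < -0.6 is true → IN Λ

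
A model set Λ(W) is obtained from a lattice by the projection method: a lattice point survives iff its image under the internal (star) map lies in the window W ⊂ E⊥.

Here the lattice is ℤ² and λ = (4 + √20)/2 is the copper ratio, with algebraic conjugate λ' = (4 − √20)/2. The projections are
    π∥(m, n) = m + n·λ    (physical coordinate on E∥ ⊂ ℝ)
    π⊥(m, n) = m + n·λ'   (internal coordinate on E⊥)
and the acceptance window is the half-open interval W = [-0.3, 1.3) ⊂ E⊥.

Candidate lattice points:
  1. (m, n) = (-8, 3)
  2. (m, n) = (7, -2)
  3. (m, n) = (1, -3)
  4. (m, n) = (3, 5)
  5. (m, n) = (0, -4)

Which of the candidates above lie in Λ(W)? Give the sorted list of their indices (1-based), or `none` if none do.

5

Numerically λ ≈ 4.23607 and λ' = −1/λ ≈ -0.23607.
#1 (-8,3): internal coord -8 + (3)·λ' = -8.70820; -8.70820 ∉ [-0.3, 1.3) → out
#2 (7,-2): internal coord 7 + (-2)·λ' = +7.47214; +7.47214 ∉ [-0.3, 1.3) → out
#3 (1,-3): internal coord 1 + (-3)·λ' = +1.70820; +1.70820 ∉ [-0.3, 1.3) → out
#4 (3,5): internal coord 3 + (5)·λ' = +1.81966; +1.81966 ∉ [-0.3, 1.3) → out
#5 (0,-4): internal coord 0 + (-4)·λ' = +0.94427; +0.94427 ∈ [-0.3, 1.3) → IN Λ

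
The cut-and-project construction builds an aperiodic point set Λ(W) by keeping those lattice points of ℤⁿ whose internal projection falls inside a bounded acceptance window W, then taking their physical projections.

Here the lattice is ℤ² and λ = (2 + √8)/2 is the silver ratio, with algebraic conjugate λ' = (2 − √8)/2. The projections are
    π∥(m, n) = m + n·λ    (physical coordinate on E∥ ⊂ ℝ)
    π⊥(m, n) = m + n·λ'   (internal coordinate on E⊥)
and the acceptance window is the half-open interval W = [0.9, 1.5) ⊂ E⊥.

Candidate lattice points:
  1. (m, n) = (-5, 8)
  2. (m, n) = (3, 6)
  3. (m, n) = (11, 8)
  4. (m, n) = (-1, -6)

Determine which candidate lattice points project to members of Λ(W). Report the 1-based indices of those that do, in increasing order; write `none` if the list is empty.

4

λ' = (2−√8)/2 ≈ -0.414214.
[1] lift (-5,8): star map gives -8.313708; window check 0.9 ≤ -8.313708 < 1.5 is false → out
[2] lift (3,6): star map gives 0.514719; window check 0.9 ≤ 0.514719 < 1.5 is false → out
[3] lift (11,8): star map gives 7.686292; window check 0.9 ≤ 7.686292 < 1.5 is false → out
[4] lift (-1,-6): star map gives 1.485281; window check 0.9 ≤ 1.485281 < 1.5 is true → IN Λ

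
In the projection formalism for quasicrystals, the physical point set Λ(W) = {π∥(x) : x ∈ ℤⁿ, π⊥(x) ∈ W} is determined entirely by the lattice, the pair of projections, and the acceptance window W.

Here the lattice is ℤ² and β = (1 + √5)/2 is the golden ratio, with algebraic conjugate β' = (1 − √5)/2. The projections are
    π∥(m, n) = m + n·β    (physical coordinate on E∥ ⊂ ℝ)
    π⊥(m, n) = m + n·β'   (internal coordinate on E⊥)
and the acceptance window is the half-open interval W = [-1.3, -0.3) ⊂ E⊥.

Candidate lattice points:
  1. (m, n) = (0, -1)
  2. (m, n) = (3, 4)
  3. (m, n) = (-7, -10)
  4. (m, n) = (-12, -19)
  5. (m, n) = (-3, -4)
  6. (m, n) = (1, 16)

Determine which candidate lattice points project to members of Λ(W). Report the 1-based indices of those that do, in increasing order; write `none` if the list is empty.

3, 5

β' = (1−√5)/2 ≈ -0.6180.
[1] lift (0,-1): star map gives 0.6180; window check -1.3 ≤ 0.6180 < -0.3 is false → out
[2] lift (3,4): star map gives 0.5279; window check -1.3 ≤ 0.5279 < -0.3 is false → out
[3] lift (-7,-10): star map gives -0.8197; window check -1.3 ≤ -0.8197 < -0.3 is true → IN Λ
[4] lift (-12,-19): star map gives -0.2574; window check -1.3 ≤ -0.2574 < -0.3 is false → out
[5] lift (-3,-4): star map gives -0.5279; window check -1.3 ≤ -0.5279 < -0.3 is true → IN Λ
[6] lift (1,16): star map gives -8.8885; window check -1.3 ≤ -8.8885 < -0.3 is false → out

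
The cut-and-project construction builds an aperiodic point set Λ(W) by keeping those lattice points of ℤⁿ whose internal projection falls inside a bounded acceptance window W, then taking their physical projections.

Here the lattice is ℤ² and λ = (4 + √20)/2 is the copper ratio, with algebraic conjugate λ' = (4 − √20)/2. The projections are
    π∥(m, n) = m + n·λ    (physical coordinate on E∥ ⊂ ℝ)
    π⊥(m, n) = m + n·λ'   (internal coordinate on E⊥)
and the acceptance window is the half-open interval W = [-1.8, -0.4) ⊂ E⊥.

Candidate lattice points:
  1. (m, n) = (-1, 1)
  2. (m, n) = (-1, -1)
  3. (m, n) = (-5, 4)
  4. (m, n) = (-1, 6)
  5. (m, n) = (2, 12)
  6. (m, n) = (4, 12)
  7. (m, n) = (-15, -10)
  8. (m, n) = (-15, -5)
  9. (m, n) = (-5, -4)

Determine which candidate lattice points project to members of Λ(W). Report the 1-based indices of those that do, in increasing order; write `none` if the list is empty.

Numerically λ ≈ 4.2361 and λ' = −1/λ ≈ -0.2361.
[1] lift (-1,1): star map gives -1.2361; window check -1.8 ≤ -1.2361 < -0.4 is true → IN Λ
[2] lift (-1,-1): star map gives -0.7639; window check -1.8 ≤ -0.7639 < -0.4 is true → IN Λ
[3] lift (-5,4): star map gives -5.9443; window check -1.8 ≤ -5.9443 < -0.4 is false → out
[4] lift (-1,6): star map gives -2.4164; window check -1.8 ≤ -2.4164 < -0.4 is false → out
[5] lift (2,12): star map gives -0.8328; window check -1.8 ≤ -0.8328 < -0.4 is true → IN Λ
[6] lift (4,12): star map gives 1.1672; window check -1.8 ≤ 1.1672 < -0.4 is false → out
[7] lift (-15,-10): star map gives -12.6393; window check -1.8 ≤ -12.6393 < -0.4 is false → out
[8] lift (-15,-5): star map gives -13.8197; window check -1.8 ≤ -13.8197 < -0.4 is false → out
[9] lift (-5,-4): star map gives -4.0557; window check -1.8 ≤ -4.0557 < -0.4 is false → out

1, 2, 5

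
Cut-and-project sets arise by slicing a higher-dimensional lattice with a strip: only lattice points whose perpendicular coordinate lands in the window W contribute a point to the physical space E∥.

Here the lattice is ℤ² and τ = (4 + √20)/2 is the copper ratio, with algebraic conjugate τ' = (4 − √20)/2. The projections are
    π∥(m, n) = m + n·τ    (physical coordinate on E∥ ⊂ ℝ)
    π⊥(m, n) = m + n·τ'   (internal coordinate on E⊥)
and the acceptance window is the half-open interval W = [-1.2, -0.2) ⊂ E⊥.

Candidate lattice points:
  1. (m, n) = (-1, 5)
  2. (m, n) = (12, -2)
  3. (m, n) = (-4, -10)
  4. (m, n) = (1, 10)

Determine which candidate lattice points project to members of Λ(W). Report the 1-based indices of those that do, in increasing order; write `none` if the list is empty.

none

Numerically τ ≈ 4.2361 and τ' = −1/τ ≈ -0.2361.
#1 (-1,5): internal coord -1 + (5)·τ' = -2.1803; -2.1803 ∉ [-1.2, -0.2) → out
#2 (12,-2): internal coord 12 + (-2)·τ' = +12.4721; +12.4721 ∉ [-1.2, -0.2) → out
#3 (-4,-10): internal coord -4 + (-10)·τ' = -1.6393; -1.6393 ∉ [-1.2, -0.2) → out
#4 (1,10): internal coord 1 + (10)·τ' = -1.3607; -1.3607 ∉ [-1.2, -0.2) → out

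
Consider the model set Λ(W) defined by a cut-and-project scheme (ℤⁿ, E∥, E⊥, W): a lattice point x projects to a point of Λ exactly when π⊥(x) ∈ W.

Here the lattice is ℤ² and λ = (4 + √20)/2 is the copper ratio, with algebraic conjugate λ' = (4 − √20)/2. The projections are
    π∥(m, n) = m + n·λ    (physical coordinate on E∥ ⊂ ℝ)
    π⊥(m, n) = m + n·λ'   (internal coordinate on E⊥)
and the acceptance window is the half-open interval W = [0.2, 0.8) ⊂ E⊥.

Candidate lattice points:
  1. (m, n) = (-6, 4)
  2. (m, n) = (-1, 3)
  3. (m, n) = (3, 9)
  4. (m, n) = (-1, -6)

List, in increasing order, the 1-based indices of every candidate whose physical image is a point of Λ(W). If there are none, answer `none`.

Compute λ' = (4−√20)/2 = -0.236068, so π⊥(m,n) = m -0.236068·n.
#1 (-6,4): internal coord -6 + (4)·λ' = -6.944272; -6.944272 ∉ [0.2, 0.8) → out
#2 (-1,3): internal coord -1 + (3)·λ' = -1.708204; -1.708204 ∉ [0.2, 0.8) → out
#3 (3,9): internal coord 3 + (9)·λ' = +0.875388; +0.875388 ∉ [0.2, 0.8) → out
#4 (-1,-6): internal coord -1 + (-6)·λ' = +0.416408; +0.416408 ∈ [0.2, 0.8) → IN Λ

4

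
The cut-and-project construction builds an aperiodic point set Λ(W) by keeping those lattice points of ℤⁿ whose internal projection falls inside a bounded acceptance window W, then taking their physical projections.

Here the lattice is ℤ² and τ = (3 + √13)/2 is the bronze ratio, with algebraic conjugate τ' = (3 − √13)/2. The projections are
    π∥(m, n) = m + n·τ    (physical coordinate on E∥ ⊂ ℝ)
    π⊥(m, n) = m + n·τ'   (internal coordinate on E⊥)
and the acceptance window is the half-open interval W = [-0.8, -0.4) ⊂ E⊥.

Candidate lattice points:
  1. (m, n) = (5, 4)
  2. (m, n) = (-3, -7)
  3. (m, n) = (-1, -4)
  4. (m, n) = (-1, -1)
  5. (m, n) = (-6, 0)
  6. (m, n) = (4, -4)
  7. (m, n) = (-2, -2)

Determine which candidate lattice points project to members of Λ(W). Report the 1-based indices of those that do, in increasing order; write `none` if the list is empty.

Compute τ' = (3−√13)/2 = -0.3028, so π⊥(m,n) = m -0.3028·n.
candidate 1: (m,n)=(5,4) → π∥ = 5+4·τ ≈ 18.2111, π⊥ = 5+4·τ' ≈ 3.7889 ∉ [-0.8, -0.4) ⇒ out
candidate 2: (m,n)=(-3,-7) → π∥ = -3-7·τ ≈ -26.1194, π⊥ = -3-7·τ' ≈ -0.8806 ∉ [-0.8, -0.4) ⇒ out
candidate 3: (m,n)=(-1,-4) → π∥ = -1-4·τ ≈ -14.2111, π⊥ = -1-4·τ' ≈ 0.2111 ∉ [-0.8, -0.4) ⇒ out
candidate 4: (m,n)=(-1,-1) → π∥ = -1-1·τ ≈ -4.3028, π⊥ = -1-1·τ' ≈ -0.6972 ∈ [-0.8, -0.4) ⇒ IN Λ
candidate 5: (m,n)=(-6,0) → π∥ = -6+0·τ ≈ -6.0000, π⊥ = -6+0·τ' ≈ -6.0000 ∉ [-0.8, -0.4) ⇒ out
candidate 6: (m,n)=(4,-4) → π∥ = 4-4·τ ≈ -9.2111, π⊥ = 4-4·τ' ≈ 5.2111 ∉ [-0.8, -0.4) ⇒ out
candidate 7: (m,n)=(-2,-2) → π∥ = -2-2·τ ≈ -8.6056, π⊥ = -2-2·τ' ≈ -1.3944 ∉ [-0.8, -0.4) ⇒ out

4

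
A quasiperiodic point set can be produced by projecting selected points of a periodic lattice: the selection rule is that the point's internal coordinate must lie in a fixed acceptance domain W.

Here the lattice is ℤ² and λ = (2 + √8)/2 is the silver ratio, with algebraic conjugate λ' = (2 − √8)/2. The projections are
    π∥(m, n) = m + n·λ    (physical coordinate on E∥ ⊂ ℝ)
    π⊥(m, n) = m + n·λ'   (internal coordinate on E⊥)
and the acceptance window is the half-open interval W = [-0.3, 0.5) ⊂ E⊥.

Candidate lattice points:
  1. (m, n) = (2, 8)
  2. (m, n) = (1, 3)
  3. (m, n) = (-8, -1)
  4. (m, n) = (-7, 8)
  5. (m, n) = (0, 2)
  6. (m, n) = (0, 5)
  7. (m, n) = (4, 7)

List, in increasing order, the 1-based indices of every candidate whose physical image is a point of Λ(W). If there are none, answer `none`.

Numerically λ ≈ 2.4142 and λ' = −1/λ ≈ -0.4142.
candidate 1: (m,n)=(2,8) → π∥ = 2+8·λ ≈ 21.3137, π⊥ = 2+8·λ' ≈ -1.3137 ∉ [-0.3, 0.5) ⇒ out
candidate 2: (m,n)=(1,3) → π∥ = 1+3·λ ≈ 8.2426, π⊥ = 1+3·λ' ≈ -0.2426 ∈ [-0.3, 0.5) ⇒ IN Λ
candidate 3: (m,n)=(-8,-1) → π∥ = -8-1·λ ≈ -10.4142, π⊥ = -8-1·λ' ≈ -7.5858 ∉ [-0.3, 0.5) ⇒ out
candidate 4: (m,n)=(-7,8) → π∥ = -7+8·λ ≈ 12.3137, π⊥ = -7+8·λ' ≈ -10.3137 ∉ [-0.3, 0.5) ⇒ out
candidate 5: (m,n)=(0,2) → π∥ = 0+2·λ ≈ 4.8284, π⊥ = 0+2·λ' ≈ -0.8284 ∉ [-0.3, 0.5) ⇒ out
candidate 6: (m,n)=(0,5) → π∥ = 0+5·λ ≈ 12.0711, π⊥ = 0+5·λ' ≈ -2.0711 ∉ [-0.3, 0.5) ⇒ out
candidate 7: (m,n)=(4,7) → π∥ = 4+7·λ ≈ 20.8995, π⊥ = 4+7·λ' ≈ 1.1005 ∉ [-0.3, 0.5) ⇒ out

2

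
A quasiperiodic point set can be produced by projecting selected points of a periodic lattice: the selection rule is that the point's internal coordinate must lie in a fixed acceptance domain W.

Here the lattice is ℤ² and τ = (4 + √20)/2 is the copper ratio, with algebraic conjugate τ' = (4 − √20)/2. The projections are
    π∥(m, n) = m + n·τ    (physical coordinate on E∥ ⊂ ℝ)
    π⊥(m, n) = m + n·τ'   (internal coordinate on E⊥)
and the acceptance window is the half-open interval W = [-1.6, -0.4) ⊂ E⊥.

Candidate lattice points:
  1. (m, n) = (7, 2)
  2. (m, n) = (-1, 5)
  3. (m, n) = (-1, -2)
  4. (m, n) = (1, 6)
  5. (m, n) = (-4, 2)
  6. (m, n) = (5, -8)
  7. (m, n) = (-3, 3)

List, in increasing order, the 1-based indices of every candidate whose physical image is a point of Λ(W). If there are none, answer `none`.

Numerically τ ≈ 4.2361 and τ' = −1/τ ≈ -0.2361.
#1 (7,2): internal coord 7 + (2)·τ' = +6.5279; +6.5279 ∉ [-1.6, -0.4) → out
#2 (-1,5): internal coord -1 + (5)·τ' = -2.1803; -2.1803 ∉ [-1.6, -0.4) → out
#3 (-1,-2): internal coord -1 + (-2)·τ' = -0.5279; -0.5279 ∈ [-1.6, -0.4) → IN Λ
#4 (1,6): internal coord 1 + (6)·τ' = -0.4164; -0.4164 ∈ [-1.6, -0.4) → IN Λ
#5 (-4,2): internal coord -4 + (2)·τ' = -4.4721; -4.4721 ∉ [-1.6, -0.4) → out
#6 (5,-8): internal coord 5 + (-8)·τ' = +6.8885; +6.8885 ∉ [-1.6, -0.4) → out
#7 (-3,3): internal coord -3 + (3)·τ' = -3.7082; -3.7082 ∉ [-1.6, -0.4) → out

3, 4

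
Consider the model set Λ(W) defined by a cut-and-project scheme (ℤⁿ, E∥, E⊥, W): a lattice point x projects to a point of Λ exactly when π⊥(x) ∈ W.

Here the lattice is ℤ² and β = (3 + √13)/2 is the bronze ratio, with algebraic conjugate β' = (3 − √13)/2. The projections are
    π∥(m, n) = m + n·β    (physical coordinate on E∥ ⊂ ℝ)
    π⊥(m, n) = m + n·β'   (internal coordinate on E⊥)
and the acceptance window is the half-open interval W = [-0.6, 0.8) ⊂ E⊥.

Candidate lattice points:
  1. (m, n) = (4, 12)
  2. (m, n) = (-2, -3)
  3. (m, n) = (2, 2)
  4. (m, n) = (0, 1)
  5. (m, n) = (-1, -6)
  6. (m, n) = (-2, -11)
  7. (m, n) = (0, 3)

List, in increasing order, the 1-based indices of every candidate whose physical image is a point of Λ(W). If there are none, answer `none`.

1, 4

β' = (3−√13)/2 ≈ -0.3028.
#1 (4,12): internal coord 4 + (12)·β' = +0.3667; +0.3667 ∈ [-0.6, 0.8) → IN Λ
#2 (-2,-3): internal coord -2 + (-3)·β' = -1.0917; -1.0917 ∉ [-0.6, 0.8) → out
#3 (2,2): internal coord 2 + (2)·β' = +1.3944; +1.3944 ∉ [-0.6, 0.8) → out
#4 (0,1): internal coord 0 + (1)·β' = -0.3028; -0.3028 ∈ [-0.6, 0.8) → IN Λ
#5 (-1,-6): internal coord -1 + (-6)·β' = +0.8167; +0.8167 ∉ [-0.6, 0.8) → out
#6 (-2,-11): internal coord -2 + (-11)·β' = +1.3305; +1.3305 ∉ [-0.6, 0.8) → out
#7 (0,3): internal coord 0 + (3)·β' = -0.9083; -0.9083 ∉ [-0.6, 0.8) → out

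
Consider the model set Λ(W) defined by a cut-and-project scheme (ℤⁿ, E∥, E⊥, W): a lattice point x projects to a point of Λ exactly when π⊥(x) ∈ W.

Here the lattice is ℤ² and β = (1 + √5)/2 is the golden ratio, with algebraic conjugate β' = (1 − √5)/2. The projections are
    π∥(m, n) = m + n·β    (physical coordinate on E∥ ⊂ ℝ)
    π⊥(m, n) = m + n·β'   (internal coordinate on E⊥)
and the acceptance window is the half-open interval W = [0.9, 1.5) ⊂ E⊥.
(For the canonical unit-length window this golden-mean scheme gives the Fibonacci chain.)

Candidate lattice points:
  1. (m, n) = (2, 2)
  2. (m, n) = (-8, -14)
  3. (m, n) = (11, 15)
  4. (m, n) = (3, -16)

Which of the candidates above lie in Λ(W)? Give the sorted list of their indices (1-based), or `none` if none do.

β' = (1−√5)/2 ≈ -0.6180.
[1] lift (2,2): star map gives 0.7639; window check 0.9 ≤ 0.7639 < 1.5 is false → out
[2] lift (-8,-14): star map gives 0.6525; window check 0.9 ≤ 0.6525 < 1.5 is false → out
[3] lift (11,15): star map gives 1.7295; window check 0.9 ≤ 1.7295 < 1.5 is false → out
[4] lift (3,-16): star map gives 12.8885; window check 0.9 ≤ 12.8885 < 1.5 is false → out

none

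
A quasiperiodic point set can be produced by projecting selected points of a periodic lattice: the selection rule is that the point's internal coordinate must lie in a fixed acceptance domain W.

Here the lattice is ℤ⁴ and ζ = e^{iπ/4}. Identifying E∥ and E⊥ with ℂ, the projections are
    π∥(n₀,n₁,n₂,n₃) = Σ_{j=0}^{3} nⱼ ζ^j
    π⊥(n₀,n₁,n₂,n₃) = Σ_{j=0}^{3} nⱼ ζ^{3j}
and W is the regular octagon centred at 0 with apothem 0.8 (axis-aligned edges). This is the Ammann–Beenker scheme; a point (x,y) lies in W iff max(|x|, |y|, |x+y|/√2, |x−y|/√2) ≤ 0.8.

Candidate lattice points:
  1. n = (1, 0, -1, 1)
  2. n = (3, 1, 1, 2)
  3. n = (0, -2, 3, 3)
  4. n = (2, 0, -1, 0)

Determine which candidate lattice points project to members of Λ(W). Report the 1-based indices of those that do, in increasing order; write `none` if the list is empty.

none

π⊥(n) = n₀ + n₁ζ³ + n₂ζ⁶ + n₃ζ⁹ where ζ = e^{iπ/4}.
#1 (1, 0, -1, 1): internal (1.70711, 1.70711); octagon support 2.41421 vs apothem 0.8 → ∉ W
#2 (3, 1, 1, 2): internal (3.70711, 1.12132); octagon support 3.70711 vs apothem 0.8 → ∉ W
#3 (0, -2, 3, 3): internal (3.53553, -2.29289); octagon support 4.12132 vs apothem 0.8 → ∉ W
#4 (2, 0, -1, 0): internal (2.00000, 1.00000); octagon support 2.12132 vs apothem 0.8 → ∉ W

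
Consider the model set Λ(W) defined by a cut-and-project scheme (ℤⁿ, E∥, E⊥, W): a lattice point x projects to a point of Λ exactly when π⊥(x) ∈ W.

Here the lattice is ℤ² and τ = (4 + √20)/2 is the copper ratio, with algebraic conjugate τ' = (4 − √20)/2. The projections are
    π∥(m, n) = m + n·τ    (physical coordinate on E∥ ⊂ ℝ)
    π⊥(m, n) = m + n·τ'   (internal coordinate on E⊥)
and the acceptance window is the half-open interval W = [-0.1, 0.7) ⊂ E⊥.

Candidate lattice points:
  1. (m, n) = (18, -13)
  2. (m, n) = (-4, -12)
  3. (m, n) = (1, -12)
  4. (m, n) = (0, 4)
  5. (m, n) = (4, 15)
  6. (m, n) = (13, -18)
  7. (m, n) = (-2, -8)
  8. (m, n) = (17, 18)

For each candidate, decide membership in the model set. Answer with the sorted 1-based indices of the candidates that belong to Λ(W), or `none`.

5

Compute τ' = (4−√20)/2 = -0.236068, so π⊥(m,n) = m -0.236068·n.
[1] lift (18,-13): star map gives 21.068884; window check -0.1 ≤ 21.068884 < 0.7 is false → out
[2] lift (-4,-12): star map gives -1.167184; window check -0.1 ≤ -1.167184 < 0.7 is false → out
[3] lift (1,-12): star map gives 3.832816; window check -0.1 ≤ 3.832816 < 0.7 is false → out
[4] lift (0,4): star map gives -0.944272; window check -0.1 ≤ -0.944272 < 0.7 is false → out
[5] lift (4,15): star map gives 0.458980; window check -0.1 ≤ 0.458980 < 0.7 is true → IN Λ
[6] lift (13,-18): star map gives 17.249224; window check -0.1 ≤ 17.249224 < 0.7 is false → out
[7] lift (-2,-8): star map gives -0.111456; window check -0.1 ≤ -0.111456 < 0.7 is false → out
[8] lift (17,18): star map gives 12.750776; window check -0.1 ≤ 12.750776 < 0.7 is false → out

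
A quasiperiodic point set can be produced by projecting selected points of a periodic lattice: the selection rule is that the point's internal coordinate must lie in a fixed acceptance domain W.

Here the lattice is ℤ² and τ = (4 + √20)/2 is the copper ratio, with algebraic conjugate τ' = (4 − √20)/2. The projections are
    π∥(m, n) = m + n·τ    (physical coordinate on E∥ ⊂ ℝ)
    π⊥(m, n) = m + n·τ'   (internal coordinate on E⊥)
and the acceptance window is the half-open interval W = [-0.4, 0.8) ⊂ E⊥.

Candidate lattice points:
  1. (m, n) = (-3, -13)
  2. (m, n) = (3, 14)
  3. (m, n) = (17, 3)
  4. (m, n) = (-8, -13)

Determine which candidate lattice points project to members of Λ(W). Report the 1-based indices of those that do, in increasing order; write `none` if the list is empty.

Numerically τ ≈ 4.2361 and τ' = −1/τ ≈ -0.2361.
candidate 1: (m,n)=(-3,-13) → π∥ = -3-13·τ ≈ -58.0689, π⊥ = -3-13·τ' ≈ 0.0689 ∈ [-0.4, 0.8) ⇒ IN Λ
candidate 2: (m,n)=(3,14) → π∥ = 3+14·τ ≈ 62.3050, π⊥ = 3+14·τ' ≈ -0.3050 ∈ [-0.4, 0.8) ⇒ IN Λ
candidate 3: (m,n)=(17,3) → π∥ = 17+3·τ ≈ 29.7082, π⊥ = 17+3·τ' ≈ 16.2918 ∉ [-0.4, 0.8) ⇒ out
candidate 4: (m,n)=(-8,-13) → π∥ = -8-13·τ ≈ -63.0689, π⊥ = -8-13·τ' ≈ -4.9311 ∉ [-0.4, 0.8) ⇒ out

1, 2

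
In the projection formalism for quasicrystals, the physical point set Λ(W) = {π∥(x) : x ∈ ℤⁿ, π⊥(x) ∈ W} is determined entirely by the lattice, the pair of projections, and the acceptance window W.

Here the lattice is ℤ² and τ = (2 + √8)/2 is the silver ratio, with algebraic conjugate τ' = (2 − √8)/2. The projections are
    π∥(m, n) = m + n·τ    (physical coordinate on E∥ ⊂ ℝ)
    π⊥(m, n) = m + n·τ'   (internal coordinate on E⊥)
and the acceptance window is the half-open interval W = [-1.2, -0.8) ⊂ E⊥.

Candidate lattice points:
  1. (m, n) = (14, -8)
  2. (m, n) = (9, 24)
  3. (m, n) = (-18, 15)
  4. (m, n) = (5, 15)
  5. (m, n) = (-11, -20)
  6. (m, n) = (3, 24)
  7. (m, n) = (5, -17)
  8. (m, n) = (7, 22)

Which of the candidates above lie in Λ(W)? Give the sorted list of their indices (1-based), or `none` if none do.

Compute τ' = (2−√8)/2 = -0.4142, so π⊥(m,n) = m -0.4142·n.
#1 (14,-8): internal coord 14 + (-8)·τ' = +17.3137; +17.3137 ∉ [-1.2, -0.8) → out
#2 (9,24): internal coord 9 + (24)·τ' = -0.9411; -0.9411 ∈ [-1.2, -0.8) → IN Λ
#3 (-18,15): internal coord -18 + (15)·τ' = -24.2132; -24.2132 ∉ [-1.2, -0.8) → out
#4 (5,15): internal coord 5 + (15)·τ' = -1.2132; -1.2132 ∉ [-1.2, -0.8) → out
#5 (-11,-20): internal coord -11 + (-20)·τ' = -2.7157; -2.7157 ∉ [-1.2, -0.8) → out
#6 (3,24): internal coord 3 + (24)·τ' = -6.9411; -6.9411 ∉ [-1.2, -0.8) → out
#7 (5,-17): internal coord 5 + (-17)·τ' = +12.0416; +12.0416 ∉ [-1.2, -0.8) → out
#8 (7,22): internal coord 7 + (22)·τ' = -2.1127; -2.1127 ∉ [-1.2, -0.8) → out

2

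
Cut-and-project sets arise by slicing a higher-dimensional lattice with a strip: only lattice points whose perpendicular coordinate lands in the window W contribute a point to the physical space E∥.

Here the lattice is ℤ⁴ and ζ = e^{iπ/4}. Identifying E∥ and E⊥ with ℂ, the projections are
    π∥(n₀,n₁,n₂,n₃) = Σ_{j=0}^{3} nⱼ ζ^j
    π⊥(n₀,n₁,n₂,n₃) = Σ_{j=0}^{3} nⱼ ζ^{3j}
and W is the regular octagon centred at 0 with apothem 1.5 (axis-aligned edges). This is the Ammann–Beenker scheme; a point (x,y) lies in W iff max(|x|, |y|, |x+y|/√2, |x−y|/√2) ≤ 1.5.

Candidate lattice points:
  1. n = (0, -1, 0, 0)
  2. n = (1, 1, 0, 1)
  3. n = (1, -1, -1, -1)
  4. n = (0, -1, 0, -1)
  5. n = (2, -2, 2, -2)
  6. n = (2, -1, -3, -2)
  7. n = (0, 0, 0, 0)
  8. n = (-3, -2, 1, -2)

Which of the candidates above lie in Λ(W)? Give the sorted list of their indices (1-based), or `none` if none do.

With ζ = e^{iπ/4} the internal vectors are ζ^0,ζ^3,ζ^6,ζ^9.
candidate 1: n = (0, -1, 0, 0) → π⊥ ≈ (+0.70711, -0.70711); max(|x|,|y|,|x±y|/√2) = 1.00000 ≤ 1.5 ⇒ ∈ W
candidate 2: n = (1, 1, 0, 1) → π⊥ ≈ (+1.00000, +1.41421); max(|x|,|y|,|x±y|/√2) = 1.70711 > 1.5 ⇒ ∉ W
candidate 3: n = (1, -1, -1, -1) → π⊥ ≈ (+1.00000, -0.41421); max(|x|,|y|,|x±y|/√2) = 1.00000 ≤ 1.5 ⇒ ∈ W
candidate 4: n = (0, -1, 0, -1) → π⊥ ≈ (+0.00000, -1.41421); max(|x|,|y|,|x±y|/√2) = 1.41421 ≤ 1.5 ⇒ ∈ W
candidate 5: n = (2, -2, 2, -2) → π⊥ ≈ (+2.00000, -4.82843); max(|x|,|y|,|x±y|/√2) = 4.82843 > 1.5 ⇒ ∉ W
candidate 6: n = (2, -1, -3, -2) → π⊥ ≈ (+1.29289, +0.87868); max(|x|,|y|,|x±y|/√2) = 1.53553 > 1.5 ⇒ ∉ W
candidate 7: n = (0, 0, 0, 0) → π⊥ ≈ (+0.00000, +0.00000); max(|x|,|y|,|x±y|/√2) = 0.00000 ≤ 1.5 ⇒ ∈ W
candidate 8: n = (-3, -2, 1, -2) → π⊥ ≈ (-3.00000, -3.82843); max(|x|,|y|,|x±y|/√2) = 4.82843 > 1.5 ⇒ ∉ W

1, 3, 4, 7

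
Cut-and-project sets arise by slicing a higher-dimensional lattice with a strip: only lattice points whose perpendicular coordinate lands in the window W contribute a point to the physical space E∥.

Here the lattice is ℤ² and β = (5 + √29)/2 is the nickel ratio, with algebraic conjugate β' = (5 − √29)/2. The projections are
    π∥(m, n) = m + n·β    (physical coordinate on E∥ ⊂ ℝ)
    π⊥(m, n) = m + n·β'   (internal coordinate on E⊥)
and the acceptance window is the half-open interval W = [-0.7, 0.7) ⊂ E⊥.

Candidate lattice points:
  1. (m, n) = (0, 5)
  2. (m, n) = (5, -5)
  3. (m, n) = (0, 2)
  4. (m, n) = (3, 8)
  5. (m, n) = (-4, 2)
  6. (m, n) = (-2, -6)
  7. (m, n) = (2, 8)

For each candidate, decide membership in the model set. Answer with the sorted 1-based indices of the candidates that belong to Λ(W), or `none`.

3, 7

Numerically β ≈ 5.192582 and β' = −1/β ≈ -0.192582.
#1 (0,5): internal coord 0 + (5)·β' = -0.962912; -0.962912 ∉ [-0.7, 0.7) → out
#2 (5,-5): internal coord 5 + (-5)·β' = +5.962912; +5.962912 ∉ [-0.7, 0.7) → out
#3 (0,2): internal coord 0 + (2)·β' = -0.385165; -0.385165 ∈ [-0.7, 0.7) → IN Λ
#4 (3,8): internal coord 3 + (8)·β' = +1.459341; +1.459341 ∉ [-0.7, 0.7) → out
#5 (-4,2): internal coord -4 + (2)·β' = -4.385165; -4.385165 ∉ [-0.7, 0.7) → out
#6 (-2,-6): internal coord -2 + (-6)·β' = -0.844506; -0.844506 ∉ [-0.7, 0.7) → out
#7 (2,8): internal coord 2 + (8)·β' = +0.459341; +0.459341 ∈ [-0.7, 0.7) → IN Λ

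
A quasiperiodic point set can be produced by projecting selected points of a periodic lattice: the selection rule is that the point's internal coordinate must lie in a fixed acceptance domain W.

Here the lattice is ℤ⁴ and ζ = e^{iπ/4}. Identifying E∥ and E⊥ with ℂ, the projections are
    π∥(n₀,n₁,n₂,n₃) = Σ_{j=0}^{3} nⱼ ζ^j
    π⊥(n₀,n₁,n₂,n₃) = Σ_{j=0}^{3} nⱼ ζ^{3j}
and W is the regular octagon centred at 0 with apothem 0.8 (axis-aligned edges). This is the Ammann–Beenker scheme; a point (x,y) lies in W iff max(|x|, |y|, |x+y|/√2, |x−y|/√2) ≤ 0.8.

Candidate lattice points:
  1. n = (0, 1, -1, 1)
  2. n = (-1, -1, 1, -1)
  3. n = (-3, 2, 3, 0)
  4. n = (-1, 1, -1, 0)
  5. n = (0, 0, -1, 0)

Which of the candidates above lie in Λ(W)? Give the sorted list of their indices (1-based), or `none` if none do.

none

Internal map: ζ^{3j} for j=0..3 gives (1,0), (−√2/2,√2/2), (0,−1), (√2/2,√2/2).
#1 (0, 1, -1, 1): internal (0.00000, 2.41421); octagon support 2.41421 vs apothem 0.8 → ∉ W
#2 (-1, -1, 1, -1): internal (-1.00000, -2.41421); octagon support 2.41421 vs apothem 0.8 → ∉ W
#3 (-3, 2, 3, 0): internal (-4.41421, -1.58579); octagon support 4.41421 vs apothem 0.8 → ∉ W
#4 (-1, 1, -1, 0): internal (-1.70711, 1.70711); octagon support 2.41421 vs apothem 0.8 → ∉ W
#5 (0, 0, -1, 0): internal (0.00000, 1.00000); octagon support 1.00000 vs apothem 0.8 → ∉ W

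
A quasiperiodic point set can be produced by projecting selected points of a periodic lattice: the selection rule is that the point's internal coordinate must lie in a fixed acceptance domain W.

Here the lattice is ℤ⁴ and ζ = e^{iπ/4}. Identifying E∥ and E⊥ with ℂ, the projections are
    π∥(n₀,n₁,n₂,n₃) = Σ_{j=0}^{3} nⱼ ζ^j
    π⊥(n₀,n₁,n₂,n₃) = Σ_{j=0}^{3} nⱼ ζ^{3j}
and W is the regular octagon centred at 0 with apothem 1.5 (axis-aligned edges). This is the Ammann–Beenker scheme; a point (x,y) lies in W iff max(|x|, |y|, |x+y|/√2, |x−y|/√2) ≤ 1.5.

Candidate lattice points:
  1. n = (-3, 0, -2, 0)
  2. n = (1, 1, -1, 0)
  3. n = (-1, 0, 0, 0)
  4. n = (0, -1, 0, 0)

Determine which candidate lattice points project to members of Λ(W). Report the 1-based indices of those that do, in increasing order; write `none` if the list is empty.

π⊥(n) = n₀ + n₁ζ³ + n₂ζ⁶ + n₃ζ⁹ where ζ = e^{iπ/4}.
#1 (-3, 0, -2, 0): internal (-3.000000, 2.000000); octagon support 3.535534 vs apothem 1.5 → ∉ W
#2 (1, 1, -1, 0): internal (0.292893, 1.707107); octagon support 1.707107 vs apothem 1.5 → ∉ W
#3 (-1, 0, 0, 0): internal (-1.000000, 0.000000); octagon support 1.000000 vs apothem 1.5 → ∈ W
#4 (0, -1, 0, 0): internal (0.707107, -0.707107); octagon support 1.000000 vs apothem 1.5 → ∈ W

3, 4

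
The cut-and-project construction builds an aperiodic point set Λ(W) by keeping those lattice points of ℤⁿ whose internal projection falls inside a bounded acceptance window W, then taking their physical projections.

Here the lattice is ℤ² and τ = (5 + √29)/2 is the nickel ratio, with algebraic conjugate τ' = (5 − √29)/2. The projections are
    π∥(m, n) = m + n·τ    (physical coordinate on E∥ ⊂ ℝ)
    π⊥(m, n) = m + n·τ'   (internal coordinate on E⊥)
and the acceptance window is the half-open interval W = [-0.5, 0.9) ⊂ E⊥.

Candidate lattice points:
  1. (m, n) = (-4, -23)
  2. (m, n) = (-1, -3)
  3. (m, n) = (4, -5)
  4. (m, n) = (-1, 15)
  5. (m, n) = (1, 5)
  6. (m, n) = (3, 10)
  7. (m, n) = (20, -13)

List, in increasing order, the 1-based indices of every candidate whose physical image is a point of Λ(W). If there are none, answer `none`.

1, 2, 5

τ' = (5−√29)/2 ≈ -0.19258.
#1 (-4,-23): internal coord -4 + (-23)·τ' = +0.42940; +0.42940 ∈ [-0.5, 0.9) → IN Λ
#2 (-1,-3): internal coord -1 + (-3)·τ' = -0.42225; -0.42225 ∈ [-0.5, 0.9) → IN Λ
#3 (4,-5): internal coord 4 + (-5)·τ' = +4.96291; +4.96291 ∉ [-0.5, 0.9) → out
#4 (-1,15): internal coord -1 + (15)·τ' = -3.88874; -3.88874 ∉ [-0.5, 0.9) → out
#5 (1,5): internal coord 1 + (5)·τ' = +0.03709; +0.03709 ∈ [-0.5, 0.9) → IN Λ
#6 (3,10): internal coord 3 + (10)·τ' = +1.07418; +1.07418 ∉ [-0.5, 0.9) → out
#7 (20,-13): internal coord 20 + (-13)·τ' = +22.50357; +22.50357 ∉ [-0.5, 0.9) → out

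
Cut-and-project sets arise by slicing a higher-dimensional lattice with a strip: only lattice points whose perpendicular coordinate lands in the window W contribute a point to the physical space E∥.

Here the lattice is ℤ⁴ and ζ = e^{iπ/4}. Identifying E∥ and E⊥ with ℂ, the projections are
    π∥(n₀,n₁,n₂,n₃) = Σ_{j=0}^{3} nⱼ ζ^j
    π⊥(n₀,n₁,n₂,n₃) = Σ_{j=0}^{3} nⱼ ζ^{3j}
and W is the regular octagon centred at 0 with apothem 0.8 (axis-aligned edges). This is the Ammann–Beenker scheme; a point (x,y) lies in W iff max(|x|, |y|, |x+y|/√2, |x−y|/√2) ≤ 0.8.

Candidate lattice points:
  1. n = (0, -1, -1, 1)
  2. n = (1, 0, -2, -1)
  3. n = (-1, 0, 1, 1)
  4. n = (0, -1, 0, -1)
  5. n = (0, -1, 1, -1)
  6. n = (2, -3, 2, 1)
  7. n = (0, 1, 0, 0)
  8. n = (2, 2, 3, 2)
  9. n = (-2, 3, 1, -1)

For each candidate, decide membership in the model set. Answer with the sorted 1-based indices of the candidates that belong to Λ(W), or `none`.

Internal map: ζ^{3j} for j=0..3 gives (1,0), (−√2/2,√2/2), (0,−1), (√2/2,√2/2).
#1 (0, -1, -1, 1): internal (1.4142, 1.0000); octagon support 1.7071 vs apothem 0.8 → ∉ W
#2 (1, 0, -2, -1): internal (0.2929, 1.2929); octagon support 1.2929 vs apothem 0.8 → ∉ W
#3 (-1, 0, 1, 1): internal (-0.2929, -0.2929); octagon support 0.4142 vs apothem 0.8 → ∈ W
#4 (0, -1, 0, -1): internal (0.0000, -1.4142); octagon support 1.4142 vs apothem 0.8 → ∉ W
#5 (0, -1, 1, -1): internal (0.0000, -2.4142); octagon support 2.4142 vs apothem 0.8 → ∉ W
#6 (2, -3, 2, 1): internal (4.8284, -3.4142); octagon support 5.8284 vs apothem 0.8 → ∉ W
#7 (0, 1, 0, 0): internal (-0.7071, 0.7071); octagon support 1.0000 vs apothem 0.8 → ∉ W
#8 (2, 2, 3, 2): internal (2.0000, -0.1716); octagon support 2.0000 vs apothem 0.8 → ∉ W
#9 (-2, 3, 1, -1): internal (-4.8284, 0.4142); octagon support 4.8284 vs apothem 0.8 → ∉ W

3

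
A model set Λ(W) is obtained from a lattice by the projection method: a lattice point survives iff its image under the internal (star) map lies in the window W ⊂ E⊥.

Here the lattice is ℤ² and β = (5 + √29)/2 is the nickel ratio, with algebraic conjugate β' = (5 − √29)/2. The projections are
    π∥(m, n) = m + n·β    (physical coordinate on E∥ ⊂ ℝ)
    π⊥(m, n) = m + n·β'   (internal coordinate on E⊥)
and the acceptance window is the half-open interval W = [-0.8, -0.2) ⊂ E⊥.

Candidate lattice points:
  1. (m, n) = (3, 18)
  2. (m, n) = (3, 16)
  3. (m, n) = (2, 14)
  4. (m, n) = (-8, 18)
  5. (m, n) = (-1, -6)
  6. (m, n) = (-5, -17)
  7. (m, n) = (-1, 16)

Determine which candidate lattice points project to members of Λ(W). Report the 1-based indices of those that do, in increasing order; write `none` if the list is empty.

1, 3

Compute β' = (5−√29)/2 = -0.19258, so π⊥(m,n) = m -0.19258·n.
#1 (3,18): internal coord 3 + (18)·β' = -0.46648; -0.46648 ∈ [-0.8, -0.2) → IN Λ
#2 (3,16): internal coord 3 + (16)·β' = -0.08132; -0.08132 ∉ [-0.8, -0.2) → out
#3 (2,14): internal coord 2 + (14)·β' = -0.69615; -0.69615 ∈ [-0.8, -0.2) → IN Λ
#4 (-8,18): internal coord -8 + (18)·β' = -11.46648; -11.46648 ∉ [-0.8, -0.2) → out
#5 (-1,-6): internal coord -1 + (-6)·β' = +0.15549; +0.15549 ∉ [-0.8, -0.2) → out
#6 (-5,-17): internal coord -5 + (-17)·β' = -1.72610; -1.72610 ∉ [-0.8, -0.2) → out
#7 (-1,16): internal coord -1 + (16)·β' = -4.08132; -4.08132 ∉ [-0.8, -0.2) → out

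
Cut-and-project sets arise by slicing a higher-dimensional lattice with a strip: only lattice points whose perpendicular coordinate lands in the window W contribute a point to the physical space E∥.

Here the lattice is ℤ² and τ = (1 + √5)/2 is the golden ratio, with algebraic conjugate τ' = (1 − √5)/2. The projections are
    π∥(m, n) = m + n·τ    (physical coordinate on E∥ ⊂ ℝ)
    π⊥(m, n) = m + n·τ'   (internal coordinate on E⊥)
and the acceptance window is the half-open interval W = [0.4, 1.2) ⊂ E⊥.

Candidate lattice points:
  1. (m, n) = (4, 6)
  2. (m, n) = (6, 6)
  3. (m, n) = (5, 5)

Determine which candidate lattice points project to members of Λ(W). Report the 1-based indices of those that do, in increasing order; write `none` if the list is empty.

none

τ' = (1−√5)/2 ≈ -0.6180.
[1] lift (4,6): star map gives 0.2918; window check 0.4 ≤ 0.2918 < 1.2 is false → out
[2] lift (6,6): star map gives 2.2918; window check 0.4 ≤ 2.2918 < 1.2 is false → out
[3] lift (5,5): star map gives 1.9098; window check 0.4 ≤ 1.9098 < 1.2 is false → out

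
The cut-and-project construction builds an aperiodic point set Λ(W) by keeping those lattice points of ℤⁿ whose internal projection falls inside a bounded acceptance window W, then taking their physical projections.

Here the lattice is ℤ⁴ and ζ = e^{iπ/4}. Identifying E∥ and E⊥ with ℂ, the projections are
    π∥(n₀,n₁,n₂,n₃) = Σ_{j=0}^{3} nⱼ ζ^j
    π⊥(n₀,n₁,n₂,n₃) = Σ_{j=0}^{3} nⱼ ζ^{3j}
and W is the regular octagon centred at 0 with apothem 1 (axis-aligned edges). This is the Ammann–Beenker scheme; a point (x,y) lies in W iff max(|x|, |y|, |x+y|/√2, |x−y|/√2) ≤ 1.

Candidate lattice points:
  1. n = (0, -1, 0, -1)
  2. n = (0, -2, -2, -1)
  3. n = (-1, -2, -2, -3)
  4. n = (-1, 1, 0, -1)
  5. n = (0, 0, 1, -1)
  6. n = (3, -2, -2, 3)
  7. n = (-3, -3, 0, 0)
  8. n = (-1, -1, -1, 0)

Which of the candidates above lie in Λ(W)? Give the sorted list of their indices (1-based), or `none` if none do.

2, 8

With ζ = e^{iπ/4} the internal vectors are ζ^0,ζ^3,ζ^6,ζ^9.
candidate 1: n = (0, -1, 0, -1) → π⊥ ≈ (+0.000000, -1.414214); max(|x|,|y|,|x±y|/√2) = 1.414214 > 1 ⇒ ∉ W
candidate 2: n = (0, -2, -2, -1) → π⊥ ≈ (+0.707107, -0.121320); max(|x|,|y|,|x±y|/√2) = 0.707107 ≤ 1 ⇒ ∈ W
candidate 3: n = (-1, -2, -2, -3) → π⊥ ≈ (-1.707107, -1.535534); max(|x|,|y|,|x±y|/√2) = 2.292893 > 1 ⇒ ∉ W
candidate 4: n = (-1, 1, 0, -1) → π⊥ ≈ (-2.414214, +0.000000); max(|x|,|y|,|x±y|/√2) = 2.414214 > 1 ⇒ ∉ W
candidate 5: n = (0, 0, 1, -1) → π⊥ ≈ (-0.707107, -1.707107); max(|x|,|y|,|x±y|/√2) = 1.707107 > 1 ⇒ ∉ W
candidate 6: n = (3, -2, -2, 3) → π⊥ ≈ (+6.535534, +2.707107); max(|x|,|y|,|x±y|/√2) = 6.535534 > 1 ⇒ ∉ W
candidate 7: n = (-3, -3, 0, 0) → π⊥ ≈ (-0.878680, -2.121320); max(|x|,|y|,|x±y|/√2) = 2.121320 > 1 ⇒ ∉ W
candidate 8: n = (-1, -1, -1, 0) → π⊥ ≈ (-0.292893, +0.292893); max(|x|,|y|,|x±y|/√2) = 0.414214 ≤ 1 ⇒ ∈ W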